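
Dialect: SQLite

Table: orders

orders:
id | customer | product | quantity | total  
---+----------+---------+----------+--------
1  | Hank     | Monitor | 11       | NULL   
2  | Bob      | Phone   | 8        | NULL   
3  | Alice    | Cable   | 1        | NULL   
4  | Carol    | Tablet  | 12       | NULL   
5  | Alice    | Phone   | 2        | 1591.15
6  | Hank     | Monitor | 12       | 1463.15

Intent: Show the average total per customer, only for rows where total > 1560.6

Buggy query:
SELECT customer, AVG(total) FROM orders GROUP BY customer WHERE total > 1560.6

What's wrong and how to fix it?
Bug: WHERE cannot follow GROUP BY

Fix: Move the WHERE clause before GROUP BY

Corrected query:
SELECT customer, AVG(total) FROM orders WHERE total > 1560.6 GROUP BY customer

Result:
customer | AVG(total)
---------+-----------
Alice    | 1591.15   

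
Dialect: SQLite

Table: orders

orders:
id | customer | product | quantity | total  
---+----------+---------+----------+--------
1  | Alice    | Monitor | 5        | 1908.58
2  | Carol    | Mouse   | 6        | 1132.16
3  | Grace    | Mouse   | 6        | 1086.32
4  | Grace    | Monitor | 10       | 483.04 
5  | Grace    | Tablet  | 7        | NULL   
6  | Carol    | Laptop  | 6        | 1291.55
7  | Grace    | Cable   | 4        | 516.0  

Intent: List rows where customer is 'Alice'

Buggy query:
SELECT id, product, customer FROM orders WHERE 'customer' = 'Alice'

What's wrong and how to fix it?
Bug: 'customer' in single quotes is a string literal, not the column; the comparison is literal-vs-literal and never true

Fix: Remove the quotes around the column name (or use double quotes for an identifier)

Corrected query:
SELECT id, product, customer FROM orders WHERE customer = 'Alice'

Result:
id | product | customer
---+---------+---------
1  | Monitor | Alice   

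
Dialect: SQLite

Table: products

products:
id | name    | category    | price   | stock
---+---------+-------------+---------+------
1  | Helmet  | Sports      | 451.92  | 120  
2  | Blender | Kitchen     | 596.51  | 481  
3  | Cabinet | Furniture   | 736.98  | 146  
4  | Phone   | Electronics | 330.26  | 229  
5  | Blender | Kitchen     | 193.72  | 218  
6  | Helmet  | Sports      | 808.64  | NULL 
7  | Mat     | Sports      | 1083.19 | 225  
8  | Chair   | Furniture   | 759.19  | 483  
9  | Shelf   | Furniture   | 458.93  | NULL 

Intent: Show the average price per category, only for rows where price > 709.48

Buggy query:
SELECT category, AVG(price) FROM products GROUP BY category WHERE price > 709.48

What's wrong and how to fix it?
Bug: WHERE cannot follow GROUP BY

Fix: Move the WHERE clause before GROUP BY

Corrected query:
SELECT category, AVG(price) FROM products WHERE price > 709.48 GROUP BY category

Result:
category  | AVG(price)
----------+-----------
Furniture | 748.085   
Sports    | 945.915   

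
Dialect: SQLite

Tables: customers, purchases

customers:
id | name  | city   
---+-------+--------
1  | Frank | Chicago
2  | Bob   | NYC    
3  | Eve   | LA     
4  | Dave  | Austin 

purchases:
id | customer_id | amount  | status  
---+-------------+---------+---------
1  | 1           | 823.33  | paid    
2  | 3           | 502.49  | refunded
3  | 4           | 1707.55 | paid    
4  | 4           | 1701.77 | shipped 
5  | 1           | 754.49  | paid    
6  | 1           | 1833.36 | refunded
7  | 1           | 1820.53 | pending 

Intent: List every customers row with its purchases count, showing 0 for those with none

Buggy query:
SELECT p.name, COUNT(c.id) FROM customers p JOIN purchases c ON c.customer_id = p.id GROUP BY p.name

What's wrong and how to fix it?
Bug: INNER JOIN drops customers rows that have no matching purchases rows

Fix: Switch to LEFT JOIN to retain unmatched parent rows

Corrected query:
SELECT p.name, COUNT(c.id) FROM customers p LEFT JOIN purchases c ON c.customer_id = p.id GROUP BY p.name

Result:
name  | COUNT(c.id)
------+------------
Bob   | 0          
Dave  | 2          
Eve   | 1          
Frank | 4          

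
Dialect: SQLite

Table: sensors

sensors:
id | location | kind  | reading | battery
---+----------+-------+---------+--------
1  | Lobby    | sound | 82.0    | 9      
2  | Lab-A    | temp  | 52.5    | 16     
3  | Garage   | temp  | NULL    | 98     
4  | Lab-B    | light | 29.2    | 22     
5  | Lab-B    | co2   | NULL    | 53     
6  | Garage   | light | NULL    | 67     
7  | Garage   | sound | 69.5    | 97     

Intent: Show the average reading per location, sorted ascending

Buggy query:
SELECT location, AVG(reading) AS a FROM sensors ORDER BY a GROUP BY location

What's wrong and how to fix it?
Bug: GROUP BY must precede ORDER BY

Fix: Move ORDER BY to the end, after GROUP BY

Corrected query:
SELECT location, AVG(reading) AS a FROM sensors GROUP BY location ORDER BY a

Result:
location | a   
---------+-----
Lab-B    | 29.2
Lab-A    | 52.5
Garage   | 69.5
Lobby    | 82  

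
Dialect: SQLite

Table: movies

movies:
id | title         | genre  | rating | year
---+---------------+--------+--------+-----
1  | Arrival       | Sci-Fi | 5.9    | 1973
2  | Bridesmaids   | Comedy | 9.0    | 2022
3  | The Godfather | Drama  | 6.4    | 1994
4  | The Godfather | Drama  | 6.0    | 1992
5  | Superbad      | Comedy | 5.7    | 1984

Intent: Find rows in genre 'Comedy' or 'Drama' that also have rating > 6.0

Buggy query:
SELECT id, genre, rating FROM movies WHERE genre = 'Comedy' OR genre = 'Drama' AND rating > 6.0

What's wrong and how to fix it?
Bug: Without parentheses, AND is evaluated before OR, so the rating filter only applies to the 'Drama' branch

Fix: Group the OR with parentheses (or use IN), then AND the threshold

Corrected query:
SELECT id, genre, rating FROM movies WHERE (genre = 'Comedy' OR genre = 'Drama') AND rating > 6.0

Result:
id | genre  | rating
---+--------+-------
2  | Comedy | 9     
3  | Drama  | 6.4   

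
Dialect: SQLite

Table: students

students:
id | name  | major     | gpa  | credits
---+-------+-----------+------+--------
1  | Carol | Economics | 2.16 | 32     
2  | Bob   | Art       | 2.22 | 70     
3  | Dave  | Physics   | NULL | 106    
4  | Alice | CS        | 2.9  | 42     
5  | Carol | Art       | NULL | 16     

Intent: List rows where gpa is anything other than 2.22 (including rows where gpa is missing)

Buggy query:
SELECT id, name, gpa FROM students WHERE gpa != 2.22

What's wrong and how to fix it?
Bug: Inequality against NULL is unknown, not true; rows with NULL are dropped

Fix: Add an explicit OR gpa IS NULL to include the missing-value rows

Corrected query:
SELECT id, name, gpa FROM students WHERE gpa != 2.22 OR gpa IS NULL

Result:
id | name  | gpa 
---+-------+-----
1  | Carol | 2.16
3  | Dave  | NULL
4  | Alice | 2.9 
5  | Carol | NULL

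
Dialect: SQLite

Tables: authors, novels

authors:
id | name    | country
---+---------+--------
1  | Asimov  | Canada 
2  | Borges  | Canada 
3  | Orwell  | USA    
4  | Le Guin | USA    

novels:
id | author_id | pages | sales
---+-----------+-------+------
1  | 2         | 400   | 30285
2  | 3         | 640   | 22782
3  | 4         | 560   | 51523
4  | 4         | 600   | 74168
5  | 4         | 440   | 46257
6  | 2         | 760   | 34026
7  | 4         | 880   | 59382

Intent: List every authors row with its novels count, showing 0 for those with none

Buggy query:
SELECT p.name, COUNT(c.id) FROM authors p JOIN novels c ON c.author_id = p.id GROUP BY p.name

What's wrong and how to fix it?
Bug: INNER JOIN drops authors rows that have no matching novels rows

Fix: Use LEFT JOIN so parents without children still appear (COUNT(c.id) gives 0)

Corrected query:
SELECT p.name, COUNT(c.id) FROM authors p LEFT JOIN novels c ON c.author_id = p.id GROUP BY p.name

Result:
name    | COUNT(c.id)
--------+------------
Asimov  | 0          
Borges  | 2          
Le Guin | 4          
Orwell  | 1          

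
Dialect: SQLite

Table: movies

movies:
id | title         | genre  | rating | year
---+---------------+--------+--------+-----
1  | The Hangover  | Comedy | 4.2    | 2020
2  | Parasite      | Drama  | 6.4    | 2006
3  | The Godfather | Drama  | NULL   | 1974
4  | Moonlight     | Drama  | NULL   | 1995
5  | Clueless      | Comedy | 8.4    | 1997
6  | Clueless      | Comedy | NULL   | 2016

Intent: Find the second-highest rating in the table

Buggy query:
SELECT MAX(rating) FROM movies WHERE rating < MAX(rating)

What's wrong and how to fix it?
Bug: MAX(rating) on the right of the comparison is an aggregate-in-WHERE error

Fix: Compute the overall MAX in a subquery, then take MAX of rows below it

Corrected query:
SELECT MAX(rating) FROM movies WHERE rating < (SELECT MAX(rating) FROM movies)

Result:
MAX(rating)
-----------
6.4        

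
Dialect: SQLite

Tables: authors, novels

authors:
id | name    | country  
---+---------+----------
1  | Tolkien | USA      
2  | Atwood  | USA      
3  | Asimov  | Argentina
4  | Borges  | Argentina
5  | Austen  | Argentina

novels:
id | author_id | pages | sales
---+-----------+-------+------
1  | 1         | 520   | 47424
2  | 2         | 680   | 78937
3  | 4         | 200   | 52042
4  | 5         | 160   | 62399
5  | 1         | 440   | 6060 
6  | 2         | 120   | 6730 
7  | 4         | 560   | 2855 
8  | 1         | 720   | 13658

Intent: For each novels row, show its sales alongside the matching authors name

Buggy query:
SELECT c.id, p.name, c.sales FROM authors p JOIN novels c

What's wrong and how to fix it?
Bug: JOIN with no ON clause produces a cartesian product; every novels row pairs with every authors row

Fix: Specify the join condition linking the foreign key to the parent id

Corrected query:
SELECT c.id, p.name, c.sales FROM authors p JOIN novels c ON c.author_id = p.id

Result:
id | name    | sales
---+---------+------
1  | Tolkien | 47424
2  | Atwood  | 78937
3  | Borges  | 52042
4  | Austen  | 62399
5  | Tolkien | 6060 
6  | Atwood  | 6730 
7  | Borges  | 2855 
8  | Tolkien | 13658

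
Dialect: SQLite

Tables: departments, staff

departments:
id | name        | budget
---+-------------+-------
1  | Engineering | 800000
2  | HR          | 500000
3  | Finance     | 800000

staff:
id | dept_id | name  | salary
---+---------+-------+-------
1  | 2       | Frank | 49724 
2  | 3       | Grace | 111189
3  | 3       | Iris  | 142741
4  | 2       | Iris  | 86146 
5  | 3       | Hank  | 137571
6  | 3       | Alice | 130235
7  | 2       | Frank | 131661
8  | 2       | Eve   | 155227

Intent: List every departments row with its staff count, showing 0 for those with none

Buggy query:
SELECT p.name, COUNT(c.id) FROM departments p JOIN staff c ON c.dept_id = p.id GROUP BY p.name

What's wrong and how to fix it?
Bug: INNER JOIN drops departments rows that have no matching staff rows

Fix: Switch to LEFT JOIN to retain unmatched parent rows

Corrected query:
SELECT p.name, COUNT(c.id) FROM departments p LEFT JOIN staff c ON c.dept_id = p.id GROUP BY p.name

Result:
name        | COUNT(c.id)
------------+------------
Engineering | 0          
Finance     | 4          
HR          | 4          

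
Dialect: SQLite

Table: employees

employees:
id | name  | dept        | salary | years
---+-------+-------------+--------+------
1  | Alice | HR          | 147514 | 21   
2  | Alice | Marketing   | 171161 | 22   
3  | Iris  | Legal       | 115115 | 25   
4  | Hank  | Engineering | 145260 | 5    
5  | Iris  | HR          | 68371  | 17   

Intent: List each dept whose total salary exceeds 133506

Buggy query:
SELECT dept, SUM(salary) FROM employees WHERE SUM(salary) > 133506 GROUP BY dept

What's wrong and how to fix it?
Bug: SUM(salary) is an aggregate, but WHERE filters rows before aggregation

Fix: Use HAVING (which filters groups after aggregation) instead of WHERE

Corrected query:
SELECT dept, SUM(salary) FROM employees GROUP BY dept HAVING SUM(salary) > 133506

Result:
dept        | SUM(salary)
------------+------------
Engineering | 145260     
HR          | 215885     
Marketing   | 171161     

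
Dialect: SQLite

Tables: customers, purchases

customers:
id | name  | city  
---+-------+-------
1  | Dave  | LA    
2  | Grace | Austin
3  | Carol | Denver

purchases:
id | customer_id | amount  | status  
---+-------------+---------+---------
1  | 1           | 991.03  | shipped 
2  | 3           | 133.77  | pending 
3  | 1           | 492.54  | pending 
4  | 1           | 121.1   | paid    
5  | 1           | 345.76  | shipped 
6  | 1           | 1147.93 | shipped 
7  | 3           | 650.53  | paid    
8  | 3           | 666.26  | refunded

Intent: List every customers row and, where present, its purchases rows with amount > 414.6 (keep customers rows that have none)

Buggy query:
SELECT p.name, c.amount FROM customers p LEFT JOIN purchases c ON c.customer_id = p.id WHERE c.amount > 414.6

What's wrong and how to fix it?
Bug: A WHERE condition on the right-hand table after LEFT JOIN drops unmatched parents

Fix: Move the right-table condition into the ON clause so unmatched parents are kept

Corrected query:
SELECT p.name, c.amount FROM customers p LEFT JOIN purchases c ON c.customer_id = p.id AND c.amount > 414.6

Result:
name  | amount 
------+--------
Dave  | 492.54 
Dave  | 991.03 
Dave  | 1147.93
Grace | NULL   
Carol | 650.53 
Carol | 666.26 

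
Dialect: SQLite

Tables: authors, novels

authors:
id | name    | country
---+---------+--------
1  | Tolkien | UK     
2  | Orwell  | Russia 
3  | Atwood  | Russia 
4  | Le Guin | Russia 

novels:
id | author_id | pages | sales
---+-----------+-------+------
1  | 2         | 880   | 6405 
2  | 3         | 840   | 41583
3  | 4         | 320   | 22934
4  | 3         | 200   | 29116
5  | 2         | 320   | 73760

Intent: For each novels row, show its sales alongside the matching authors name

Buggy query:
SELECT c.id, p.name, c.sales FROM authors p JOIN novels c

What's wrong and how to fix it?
Bug: Missing join condition: each novels row is matched to all authors rows instead of just its own

Fix: Add ON c.author_id = p.id to the JOIN

Corrected query:
SELECT c.id, p.name, c.sales FROM authors p JOIN novels c ON c.author_id = p.id

Result:
id | name    | sales
---+---------+------
1  | Orwell  | 6405 
2  | Atwood  | 41583
3  | Le Guin | 22934
4  | Atwood  | 29116
5  | Orwell  | 73760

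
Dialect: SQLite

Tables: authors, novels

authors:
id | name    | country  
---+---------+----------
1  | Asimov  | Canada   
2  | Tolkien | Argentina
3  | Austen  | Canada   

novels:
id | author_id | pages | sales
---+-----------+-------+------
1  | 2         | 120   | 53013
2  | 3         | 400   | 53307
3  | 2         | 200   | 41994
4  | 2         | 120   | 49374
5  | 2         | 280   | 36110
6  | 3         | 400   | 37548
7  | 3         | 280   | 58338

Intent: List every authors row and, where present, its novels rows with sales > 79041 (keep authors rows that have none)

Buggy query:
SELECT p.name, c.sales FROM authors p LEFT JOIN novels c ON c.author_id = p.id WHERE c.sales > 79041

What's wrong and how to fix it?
Bug: A WHERE condition on the right-hand table after LEFT JOIN drops unmatched parents

Fix: Put 'c.sales > 79041' in the JOIN's ON clause instead of WHERE

Corrected query:
SELECT p.name, c.sales FROM authors p LEFT JOIN novels c ON c.author_id = p.id AND c.sales > 79041

Result:
name    | sales
--------+------
Asimov  | NULL 
Tolkien | NULL 
Austen  | NULL 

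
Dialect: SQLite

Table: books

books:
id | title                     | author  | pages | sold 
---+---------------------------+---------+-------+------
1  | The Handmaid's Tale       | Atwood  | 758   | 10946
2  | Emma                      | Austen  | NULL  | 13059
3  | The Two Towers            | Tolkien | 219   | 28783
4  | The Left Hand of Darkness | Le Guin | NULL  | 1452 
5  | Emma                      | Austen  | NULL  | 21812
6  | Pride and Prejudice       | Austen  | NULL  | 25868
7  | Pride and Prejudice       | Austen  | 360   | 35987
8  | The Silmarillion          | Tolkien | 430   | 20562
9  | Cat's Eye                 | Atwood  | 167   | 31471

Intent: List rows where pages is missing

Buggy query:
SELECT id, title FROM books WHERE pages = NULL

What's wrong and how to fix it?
Bug: Comparing to NULL with '=' never matches; NULL = NULL is unknown, not true

Fix: Replace '= NULL' with 'IS NULL'

Corrected query:
SELECT id, title FROM books WHERE pages IS NULL

Result:
id | title                    
---+--------------------------
2  | Emma                     
4  | The Left Hand of Darkness
5  | Emma                     
6  | Pride and Prejudice      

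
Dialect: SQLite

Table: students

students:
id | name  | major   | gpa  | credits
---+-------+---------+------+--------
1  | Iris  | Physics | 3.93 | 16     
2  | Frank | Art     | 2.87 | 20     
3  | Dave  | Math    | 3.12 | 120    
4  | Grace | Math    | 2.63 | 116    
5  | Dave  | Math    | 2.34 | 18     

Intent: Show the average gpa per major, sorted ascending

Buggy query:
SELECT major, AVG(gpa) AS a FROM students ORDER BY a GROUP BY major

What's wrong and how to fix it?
Bug: ORDER BY appears before GROUP BY; SQL clause order requires GROUP BY first

Fix: Reorder: SELECT … FROM … GROUP BY … ORDER BY …

Corrected query:
SELECT major, AVG(gpa) AS a FROM students GROUP BY major ORDER BY a

Result:
major   | a       
--------+---------
Math    | 2.696667
Art     | 2.87    
Physics | 3.93    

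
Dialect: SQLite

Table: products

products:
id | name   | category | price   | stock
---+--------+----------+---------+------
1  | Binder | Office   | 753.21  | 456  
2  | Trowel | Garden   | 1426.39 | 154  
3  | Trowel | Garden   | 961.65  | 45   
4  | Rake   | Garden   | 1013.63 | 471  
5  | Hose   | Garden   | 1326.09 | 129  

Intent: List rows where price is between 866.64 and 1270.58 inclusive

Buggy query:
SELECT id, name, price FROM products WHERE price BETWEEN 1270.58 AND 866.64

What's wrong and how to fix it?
Bug: BETWEEN expects the lower bound first; with 1270.58 AND 866.64 the range is empty

Fix: Write BETWEEN 866.64 AND 1270.58

Corrected query:
SELECT id, name, price FROM products WHERE price BETWEEN 866.64 AND 1270.58

Result:
id | name   | price  
---+--------+--------
3  | Trowel | 961.65 
4  | Rake   | 1013.63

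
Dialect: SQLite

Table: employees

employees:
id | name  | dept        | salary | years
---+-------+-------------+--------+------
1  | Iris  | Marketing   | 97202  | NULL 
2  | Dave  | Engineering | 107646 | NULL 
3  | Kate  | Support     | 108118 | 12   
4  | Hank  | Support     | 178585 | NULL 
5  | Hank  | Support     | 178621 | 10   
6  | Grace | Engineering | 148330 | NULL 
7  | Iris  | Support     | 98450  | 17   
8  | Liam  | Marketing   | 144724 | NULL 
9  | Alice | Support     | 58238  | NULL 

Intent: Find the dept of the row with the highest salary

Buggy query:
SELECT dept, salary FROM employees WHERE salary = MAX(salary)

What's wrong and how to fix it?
Bug: MAX(salary) is an aggregate and cannot be used directly in WHERE

Fix: Use a subquery: WHERE salary = (SELECT MAX(salary) FROM employees)

Corrected query:
SELECT dept, salary FROM employees WHERE salary = (SELECT MAX(salary) FROM employees)

Result:
dept    | salary
--------+-------
Support | 178621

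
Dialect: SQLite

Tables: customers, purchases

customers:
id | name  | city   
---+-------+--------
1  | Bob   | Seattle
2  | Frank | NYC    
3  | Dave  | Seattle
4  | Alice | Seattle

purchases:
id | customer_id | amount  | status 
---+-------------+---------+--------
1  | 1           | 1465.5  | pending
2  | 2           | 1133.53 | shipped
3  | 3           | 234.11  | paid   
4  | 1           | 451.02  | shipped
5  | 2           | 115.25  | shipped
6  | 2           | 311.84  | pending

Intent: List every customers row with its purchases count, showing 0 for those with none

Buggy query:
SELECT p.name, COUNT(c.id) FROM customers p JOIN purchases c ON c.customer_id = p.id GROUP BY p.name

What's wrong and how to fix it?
Bug: INNER JOIN drops customers rows that have no matching purchases rows

Fix: Use LEFT JOIN so parents without children still appear (COUNT(c.id) gives 0)

Corrected query:
SELECT p.name, COUNT(c.id) FROM customers p LEFT JOIN purchases c ON c.customer_id = p.id GROUP BY p.name

Result:
name  | COUNT(c.id)
------+------------
Alice | 0          
Bob   | 2          
Dave  | 1          
Frank | 3          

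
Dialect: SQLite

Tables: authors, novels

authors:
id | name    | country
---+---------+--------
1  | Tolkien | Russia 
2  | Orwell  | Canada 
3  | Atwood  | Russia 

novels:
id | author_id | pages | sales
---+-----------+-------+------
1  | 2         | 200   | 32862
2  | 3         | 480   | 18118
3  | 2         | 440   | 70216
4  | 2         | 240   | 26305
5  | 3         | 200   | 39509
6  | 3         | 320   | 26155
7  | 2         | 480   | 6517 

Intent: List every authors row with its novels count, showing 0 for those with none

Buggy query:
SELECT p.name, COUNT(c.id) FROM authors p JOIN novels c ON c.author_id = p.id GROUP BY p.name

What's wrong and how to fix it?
Bug: An inner join excludes parents with zero children

Fix: Use LEFT JOIN so parents without children still appear (COUNT(c.id) gives 0)

Corrected query:
SELECT p.name, COUNT(c.id) FROM authors p LEFT JOIN novels c ON c.author_id = p.id GROUP BY p.name

Result:
name    | COUNT(c.id)
--------+------------
Atwood  | 3          
Orwell  | 4          
Tolkien | 0          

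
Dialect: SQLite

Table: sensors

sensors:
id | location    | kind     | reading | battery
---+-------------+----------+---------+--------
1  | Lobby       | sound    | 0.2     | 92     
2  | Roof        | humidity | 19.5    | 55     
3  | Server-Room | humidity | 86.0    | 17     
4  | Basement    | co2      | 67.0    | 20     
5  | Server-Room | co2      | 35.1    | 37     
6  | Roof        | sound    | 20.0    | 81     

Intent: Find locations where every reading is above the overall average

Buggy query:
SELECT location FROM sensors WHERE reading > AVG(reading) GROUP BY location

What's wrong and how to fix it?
Bug: WHERE evaluates per row before aggregation, so AVG() is unavailable

Fix: Use a subquery for AVG and a HAVING MIN(...) filter so the condition holds for every row in the group

Corrected query:
SELECT location FROM sensors GROUP BY location HAVING MIN(reading) > (SELECT AVG(reading) FROM sensors)

Result:
location
--------
Basement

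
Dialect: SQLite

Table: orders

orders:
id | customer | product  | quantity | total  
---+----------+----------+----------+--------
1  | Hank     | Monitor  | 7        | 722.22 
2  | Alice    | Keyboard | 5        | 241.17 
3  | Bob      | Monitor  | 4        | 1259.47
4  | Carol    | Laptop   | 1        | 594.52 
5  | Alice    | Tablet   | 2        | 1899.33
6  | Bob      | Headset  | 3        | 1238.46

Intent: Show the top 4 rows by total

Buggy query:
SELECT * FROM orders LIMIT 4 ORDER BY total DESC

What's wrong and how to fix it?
Bug: LIMIT must come after ORDER BY

Fix: Swap the clauses: ORDER BY first, then LIMIT

Corrected query:
SELECT * FROM orders ORDER BY total DESC LIMIT 4

Result:
id | customer | product | quantity | total  
---+----------+---------+----------+--------
5  | Alice    | Tablet  | 2        | 1899.33
3  | Bob      | Monitor | 4        | 1259.47
6  | Bob      | Headset | 3        | 1238.46
1  | Hank     | Monitor | 7        | 722.22 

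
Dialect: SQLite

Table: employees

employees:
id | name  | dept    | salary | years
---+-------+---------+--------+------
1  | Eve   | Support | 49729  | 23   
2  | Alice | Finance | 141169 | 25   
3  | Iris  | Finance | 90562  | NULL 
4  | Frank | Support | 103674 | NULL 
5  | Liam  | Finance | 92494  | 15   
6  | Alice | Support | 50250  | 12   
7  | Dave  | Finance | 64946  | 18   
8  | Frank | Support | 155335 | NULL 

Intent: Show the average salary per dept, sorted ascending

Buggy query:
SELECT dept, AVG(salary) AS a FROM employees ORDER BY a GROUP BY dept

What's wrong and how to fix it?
Bug: ORDER BY appears before GROUP BY; SQL clause order requires GROUP BY first

Fix: Move ORDER BY to the end, after GROUP BY

Corrected query:
SELECT dept, AVG(salary) AS a FROM employees GROUP BY dept ORDER BY a

Result:
dept    | a       
--------+---------
Support | 89747   
Finance | 97292.75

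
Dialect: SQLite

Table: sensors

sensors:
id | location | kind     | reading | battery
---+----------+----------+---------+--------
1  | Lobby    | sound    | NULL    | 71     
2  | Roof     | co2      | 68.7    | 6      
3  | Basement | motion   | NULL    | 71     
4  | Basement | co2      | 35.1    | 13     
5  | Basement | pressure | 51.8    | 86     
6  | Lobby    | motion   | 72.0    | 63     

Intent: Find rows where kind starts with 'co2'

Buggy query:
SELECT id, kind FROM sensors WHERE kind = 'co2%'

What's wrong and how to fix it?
Bug: Wildcards only work with LIKE; '=' treats '%' as a literal character

Fix: Replace '=' with LIKE so 'co2%' is treated as a pattern

Corrected query:
SELECT id, kind FROM sensors WHERE kind LIKE 'co2%'

Result:
id | kind
---+-----
2  | co2 
4  | co2 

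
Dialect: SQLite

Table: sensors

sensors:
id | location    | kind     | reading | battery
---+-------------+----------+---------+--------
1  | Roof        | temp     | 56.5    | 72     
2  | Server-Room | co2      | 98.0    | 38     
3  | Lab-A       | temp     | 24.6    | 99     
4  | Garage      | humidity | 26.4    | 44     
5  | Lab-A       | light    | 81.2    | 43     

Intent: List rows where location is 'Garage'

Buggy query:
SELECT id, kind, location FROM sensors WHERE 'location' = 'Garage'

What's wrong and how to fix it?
Bug: 'location' in single quotes is a string literal, not the column; the comparison is literal-vs-literal and never true

Fix: Reference the column as location without single quotes

Corrected query:
SELECT id, kind, location FROM sensors WHERE location = 'Garage'

Result:
id | kind     | location
---+----------+---------
4  | humidity | Garage  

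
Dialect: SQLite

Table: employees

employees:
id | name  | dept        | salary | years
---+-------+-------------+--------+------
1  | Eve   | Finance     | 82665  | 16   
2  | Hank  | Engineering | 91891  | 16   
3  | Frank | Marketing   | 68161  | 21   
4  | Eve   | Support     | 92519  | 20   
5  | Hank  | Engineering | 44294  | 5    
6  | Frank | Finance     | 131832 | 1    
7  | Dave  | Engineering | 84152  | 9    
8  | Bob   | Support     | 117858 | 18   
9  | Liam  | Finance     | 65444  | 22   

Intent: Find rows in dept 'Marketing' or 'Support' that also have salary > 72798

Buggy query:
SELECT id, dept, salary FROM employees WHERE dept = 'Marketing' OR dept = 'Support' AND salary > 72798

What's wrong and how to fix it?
Bug: Without parentheses, AND is evaluated before OR, so the salary filter only applies to the 'Support' branch

Fix: Add parentheses around the OR so the AND applies to both alternatives

Corrected query:
SELECT id, dept, salary FROM employees WHERE (dept = 'Marketing' OR dept = 'Support') AND salary > 72798

Result:
id | dept    | salary
---+---------+-------
4  | Support | 92519 
8  | Support | 117858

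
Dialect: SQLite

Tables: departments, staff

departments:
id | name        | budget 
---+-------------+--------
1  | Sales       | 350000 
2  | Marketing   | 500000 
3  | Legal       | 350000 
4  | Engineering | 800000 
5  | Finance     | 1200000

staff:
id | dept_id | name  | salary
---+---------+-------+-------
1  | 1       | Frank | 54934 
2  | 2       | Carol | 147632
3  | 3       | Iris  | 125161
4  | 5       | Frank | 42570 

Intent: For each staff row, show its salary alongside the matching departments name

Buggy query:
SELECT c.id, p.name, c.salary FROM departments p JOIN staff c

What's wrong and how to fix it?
Bug: JOIN with no ON clause produces a cartesian product; every staff row pairs with every departments row

Fix: Add ON c.dept_id = p.id to the JOIN

Corrected query:
SELECT c.id, p.name, c.salary FROM departments p JOIN staff c ON c.dept_id = p.id

Result:
id | name      | salary
---+-----------+-------
1  | Sales     | 54934 
2  | Marketing | 147632
3  | Legal     | 125161
4  | Finance   | 42570 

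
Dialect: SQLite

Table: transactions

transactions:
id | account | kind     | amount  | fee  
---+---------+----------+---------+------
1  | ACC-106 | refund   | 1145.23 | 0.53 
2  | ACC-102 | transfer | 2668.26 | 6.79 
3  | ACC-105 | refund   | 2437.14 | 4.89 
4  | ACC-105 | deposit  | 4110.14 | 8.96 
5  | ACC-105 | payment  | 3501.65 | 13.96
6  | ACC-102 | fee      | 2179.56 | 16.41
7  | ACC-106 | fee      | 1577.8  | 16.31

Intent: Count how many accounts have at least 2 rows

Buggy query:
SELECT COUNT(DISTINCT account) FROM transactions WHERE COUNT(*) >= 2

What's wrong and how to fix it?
Bug: COUNT(*) cannot appear in WHERE; the per-group count doesn't exist yet

Fix: Group first with HAVING COUNT(*) >= 2, then COUNT the resulting groups

Corrected query:
SELECT COUNT(*) FROM (SELECT account FROM transactions GROUP BY account HAVING COUNT(*) >= 2)

Result:
COUNT(*)
--------
3       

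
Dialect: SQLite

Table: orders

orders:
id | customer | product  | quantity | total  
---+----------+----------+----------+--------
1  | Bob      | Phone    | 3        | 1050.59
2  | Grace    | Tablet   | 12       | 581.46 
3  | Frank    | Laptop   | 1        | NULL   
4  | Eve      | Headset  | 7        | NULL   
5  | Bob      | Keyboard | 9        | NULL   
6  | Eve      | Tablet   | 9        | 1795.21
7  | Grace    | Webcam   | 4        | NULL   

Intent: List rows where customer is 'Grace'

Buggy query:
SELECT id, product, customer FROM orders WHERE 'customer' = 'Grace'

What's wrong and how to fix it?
Bug: 'customer' in single quotes is a string literal, not the column; the comparison is literal-vs-literal and never true

Fix: Reference the column as customer without single quotes

Corrected query:
SELECT id, product, customer FROM orders WHERE customer = 'Grace'

Result:
id | product | customer
---+---------+---------
2  | Tablet  | Grace   
7  | Webcam  | Grace   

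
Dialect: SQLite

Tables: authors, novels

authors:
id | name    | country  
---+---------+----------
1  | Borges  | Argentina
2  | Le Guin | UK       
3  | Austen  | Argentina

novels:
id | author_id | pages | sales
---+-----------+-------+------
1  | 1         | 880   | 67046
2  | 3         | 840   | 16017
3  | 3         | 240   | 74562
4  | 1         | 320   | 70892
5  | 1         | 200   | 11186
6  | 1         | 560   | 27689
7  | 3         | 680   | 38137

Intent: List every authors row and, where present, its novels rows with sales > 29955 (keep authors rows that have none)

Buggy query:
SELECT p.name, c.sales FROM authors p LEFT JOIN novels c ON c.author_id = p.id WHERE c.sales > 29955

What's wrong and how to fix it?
Bug: A WHERE condition on the right-hand table after LEFT JOIN drops unmatched parents

Fix: Move the right-table condition into the ON clause so unmatched parents are kept

Corrected query:
SELECT p.name, c.sales FROM authors p LEFT JOIN novels c ON c.author_id = p.id AND c.sales > 29955

Result:
name    | sales
--------+------
Borges  | 67046
Borges  | 70892
Le Guin | NULL 
Austen  | 38137
Austen  | 74562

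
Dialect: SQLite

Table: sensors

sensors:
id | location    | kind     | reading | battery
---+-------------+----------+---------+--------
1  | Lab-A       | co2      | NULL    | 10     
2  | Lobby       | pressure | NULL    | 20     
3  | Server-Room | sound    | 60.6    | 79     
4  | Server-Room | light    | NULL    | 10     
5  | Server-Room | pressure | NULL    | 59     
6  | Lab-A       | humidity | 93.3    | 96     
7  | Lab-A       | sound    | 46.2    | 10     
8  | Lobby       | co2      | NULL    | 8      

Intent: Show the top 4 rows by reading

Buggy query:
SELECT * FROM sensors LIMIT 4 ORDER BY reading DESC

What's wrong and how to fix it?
Bug: LIMIT must come after ORDER BY

Fix: Swap the clauses: ORDER BY first, then LIMIT

Corrected query:
SELECT * FROM sensors ORDER BY reading DESC LIMIT 4

Result:
id | location    | kind     | reading | battery
---+-------------+----------+---------+--------
6  | Lab-A       | humidity | 93.3    | 96     
3  | Server-Room | sound    | 60.6    | 79     
7  | Lab-A       | sound    | 46.2    | 10     
1  | Lab-A       | co2      | NULL    | 10     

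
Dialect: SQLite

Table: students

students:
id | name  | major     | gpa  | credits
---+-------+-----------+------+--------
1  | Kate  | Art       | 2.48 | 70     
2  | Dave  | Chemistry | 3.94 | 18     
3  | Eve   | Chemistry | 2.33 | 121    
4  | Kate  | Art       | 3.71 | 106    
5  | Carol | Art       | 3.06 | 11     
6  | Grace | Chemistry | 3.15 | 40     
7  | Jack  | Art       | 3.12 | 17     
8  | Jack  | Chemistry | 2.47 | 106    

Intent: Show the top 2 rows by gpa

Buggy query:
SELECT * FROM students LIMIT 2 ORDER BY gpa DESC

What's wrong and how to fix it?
Bug: ORDER BY cannot follow LIMIT; LIMIT is the final clause

Fix: Swap the clauses: ORDER BY first, then LIMIT

Corrected query:
SELECT * FROM students ORDER BY gpa DESC LIMIT 2

Result:
id | name | major     | gpa  | credits
---+------+-----------+------+--------
2  | Dave | Chemistry | 3.94 | 18     
4  | Kate | Art       | 3.71 | 106    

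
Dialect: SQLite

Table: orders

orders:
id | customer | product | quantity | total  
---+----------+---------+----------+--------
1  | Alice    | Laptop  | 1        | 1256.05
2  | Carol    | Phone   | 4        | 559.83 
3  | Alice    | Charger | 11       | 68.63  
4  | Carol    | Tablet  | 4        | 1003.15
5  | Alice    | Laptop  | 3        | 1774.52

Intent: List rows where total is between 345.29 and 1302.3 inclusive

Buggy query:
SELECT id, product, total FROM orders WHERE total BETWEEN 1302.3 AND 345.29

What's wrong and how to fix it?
Bug: The bounds are reversed; BETWEEN a AND b requires a <= b to match anything

Fix: Write BETWEEN 345.29 AND 1302.3

Corrected query:
SELECT id, product, total FROM orders WHERE total BETWEEN 345.29 AND 1302.3

Result:
id | product | total  
---+---------+--------
1  | Laptop  | 1256.05
2  | Phone   | 559.83 
4  | Tablet  | 1003.15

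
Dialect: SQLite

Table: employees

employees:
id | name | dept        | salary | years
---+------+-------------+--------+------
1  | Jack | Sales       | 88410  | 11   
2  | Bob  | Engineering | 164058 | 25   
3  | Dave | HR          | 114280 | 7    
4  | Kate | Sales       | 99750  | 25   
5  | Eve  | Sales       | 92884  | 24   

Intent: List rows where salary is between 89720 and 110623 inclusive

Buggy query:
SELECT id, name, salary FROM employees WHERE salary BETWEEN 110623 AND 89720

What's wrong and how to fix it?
Bug: The bounds are reversed; BETWEEN a AND b requires a <= b to match anything

Fix: Write BETWEEN 89720 AND 110623

Corrected query:
SELECT id, name, salary FROM employees WHERE salary BETWEEN 89720 AND 110623

Result:
id | name | salary
---+------+-------
4  | Kate | 99750 
5  | Eve  | 92884 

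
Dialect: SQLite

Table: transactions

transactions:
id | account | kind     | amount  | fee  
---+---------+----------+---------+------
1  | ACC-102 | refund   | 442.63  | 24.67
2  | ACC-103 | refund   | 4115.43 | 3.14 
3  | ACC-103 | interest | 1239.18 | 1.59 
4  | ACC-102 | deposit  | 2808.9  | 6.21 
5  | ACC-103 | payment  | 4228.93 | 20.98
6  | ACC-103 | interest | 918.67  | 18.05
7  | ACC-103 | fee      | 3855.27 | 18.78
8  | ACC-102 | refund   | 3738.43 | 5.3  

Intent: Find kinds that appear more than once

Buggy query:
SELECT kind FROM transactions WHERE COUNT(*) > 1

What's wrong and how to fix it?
Bug: WHERE can't reference COUNT(*); aggregates are computed after WHERE

Fix: GROUP BY kind, then filter groups with HAVING COUNT(*) > 1

Corrected query:
SELECT kind FROM transactions GROUP BY kind HAVING COUNT(*) > 1

Result:
kind    
--------
interest
refund  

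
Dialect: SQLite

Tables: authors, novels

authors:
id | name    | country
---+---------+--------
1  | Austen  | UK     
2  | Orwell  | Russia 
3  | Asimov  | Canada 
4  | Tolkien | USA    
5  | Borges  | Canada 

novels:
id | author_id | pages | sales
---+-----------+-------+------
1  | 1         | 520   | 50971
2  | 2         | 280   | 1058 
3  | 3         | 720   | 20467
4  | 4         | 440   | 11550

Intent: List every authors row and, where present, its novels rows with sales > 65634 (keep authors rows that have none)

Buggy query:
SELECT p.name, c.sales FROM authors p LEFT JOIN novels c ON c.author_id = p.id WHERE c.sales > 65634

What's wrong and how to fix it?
Bug: A WHERE condition on the right-hand table after LEFT JOIN drops unmatched parents

Fix: Put 'c.sales > 65634' in the JOIN's ON clause instead of WHERE

Corrected query:
SELECT p.name, c.sales FROM authors p LEFT JOIN novels c ON c.author_id = p.id AND c.sales > 65634

Result:
name    | sales
--------+------
Austen  | NULL 
Orwell  | NULL 
Asimov  | NULL 
Tolkien | NULL 
Borges  | NULL 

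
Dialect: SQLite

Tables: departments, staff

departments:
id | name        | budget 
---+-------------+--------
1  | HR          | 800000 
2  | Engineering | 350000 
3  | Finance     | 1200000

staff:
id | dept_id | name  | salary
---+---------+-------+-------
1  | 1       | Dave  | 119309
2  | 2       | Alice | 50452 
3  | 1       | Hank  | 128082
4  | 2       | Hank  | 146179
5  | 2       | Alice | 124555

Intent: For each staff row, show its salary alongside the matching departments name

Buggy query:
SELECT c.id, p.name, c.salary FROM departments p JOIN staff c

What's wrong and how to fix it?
Bug: Missing join condition: each staff row is matched to all departments rows instead of just its own

Fix: Add ON c.dept_id = p.id to the JOIN

Corrected query:
SELECT c.id, p.name, c.salary FROM departments p JOIN staff c ON c.dept_id = p.id

Result:
id | name        | salary
---+-------------+-------
1  | HR          | 119309
2  | Engineering | 50452 
3  | HR          | 128082
4  | Engineering | 146179
5  | Engineering | 124555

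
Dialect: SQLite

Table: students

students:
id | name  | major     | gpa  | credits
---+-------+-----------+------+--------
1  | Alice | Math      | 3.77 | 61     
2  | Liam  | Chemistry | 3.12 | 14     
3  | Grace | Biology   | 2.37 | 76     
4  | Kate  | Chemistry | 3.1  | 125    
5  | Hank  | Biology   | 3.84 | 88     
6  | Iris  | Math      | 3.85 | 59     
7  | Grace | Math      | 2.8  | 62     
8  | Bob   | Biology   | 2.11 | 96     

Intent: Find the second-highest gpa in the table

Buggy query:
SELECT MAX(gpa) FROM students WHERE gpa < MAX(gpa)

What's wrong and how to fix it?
Bug: The inner MAX is an aggregate inside WHERE, which is not allowed

Fix: Put the inner MAX in a scalar subquery

Corrected query:
SELECT MAX(gpa) FROM students WHERE gpa < (SELECT MAX(gpa) FROM students)

Result:
MAX(gpa)
--------
3.84    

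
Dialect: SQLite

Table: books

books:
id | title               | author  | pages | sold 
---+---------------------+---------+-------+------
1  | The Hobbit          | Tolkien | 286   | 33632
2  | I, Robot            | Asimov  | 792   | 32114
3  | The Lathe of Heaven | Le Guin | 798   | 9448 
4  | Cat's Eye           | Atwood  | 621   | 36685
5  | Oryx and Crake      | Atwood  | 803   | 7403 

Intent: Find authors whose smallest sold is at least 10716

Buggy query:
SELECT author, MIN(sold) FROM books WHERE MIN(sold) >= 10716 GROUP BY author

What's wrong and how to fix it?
Bug: Aggregates like MIN are computed per group after WHERE runs

Fix: Use HAVING for the per-group MIN condition

Corrected query:
SELECT author, MIN(sold) FROM books GROUP BY author HAVING MIN(sold) >= 10716

Result:
author  | MIN(sold)
--------+----------
Asimov  | 32114    
Tolkien | 33632    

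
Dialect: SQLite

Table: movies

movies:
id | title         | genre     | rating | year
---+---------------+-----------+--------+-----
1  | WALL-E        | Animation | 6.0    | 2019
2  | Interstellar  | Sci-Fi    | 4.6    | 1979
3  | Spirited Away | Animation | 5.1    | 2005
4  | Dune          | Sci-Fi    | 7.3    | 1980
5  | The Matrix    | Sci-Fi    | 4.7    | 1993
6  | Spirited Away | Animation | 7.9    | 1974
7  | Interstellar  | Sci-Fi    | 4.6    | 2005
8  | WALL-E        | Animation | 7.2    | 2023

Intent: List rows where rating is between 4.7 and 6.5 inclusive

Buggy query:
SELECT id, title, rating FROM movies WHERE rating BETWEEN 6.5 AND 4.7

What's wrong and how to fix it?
Bug: BETWEEN expects the lower bound first; with 6.5 AND 4.7 the range is empty

Fix: Swap the bounds so the smaller value comes first

Corrected query:
SELECT id, title, rating FROM movies WHERE rating BETWEEN 4.7 AND 6.5

Result:
id | title         | rating
---+---------------+-------
1  | WALL-E        | 6     
3  | Spirited Away | 5.1   
5  | The Matrix    | 4.7   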